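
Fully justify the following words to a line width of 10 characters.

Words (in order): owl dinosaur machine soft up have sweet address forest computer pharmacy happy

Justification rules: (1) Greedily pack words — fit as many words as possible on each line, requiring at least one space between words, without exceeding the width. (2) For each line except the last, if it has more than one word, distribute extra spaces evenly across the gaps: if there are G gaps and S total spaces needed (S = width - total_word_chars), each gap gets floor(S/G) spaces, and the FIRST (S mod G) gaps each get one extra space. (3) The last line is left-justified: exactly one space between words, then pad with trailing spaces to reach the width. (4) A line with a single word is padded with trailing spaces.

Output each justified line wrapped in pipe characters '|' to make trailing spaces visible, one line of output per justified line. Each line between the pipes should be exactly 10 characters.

Line 1: ['owl'] (min_width=3, slack=7)
Line 2: ['dinosaur'] (min_width=8, slack=2)
Line 3: ['machine'] (min_width=7, slack=3)
Line 4: ['soft', 'up'] (min_width=7, slack=3)
Line 5: ['have', 'sweet'] (min_width=10, slack=0)
Line 6: ['address'] (min_width=7, slack=3)
Line 7: ['forest'] (min_width=6, slack=4)
Line 8: ['computer'] (min_width=8, slack=2)
Line 9: ['pharmacy'] (min_width=8, slack=2)
Line 10: ['happy'] (min_width=5, slack=5)

Answer: |owl       |
|dinosaur  |
|machine   |
|soft    up|
|have sweet|
|address   |
|forest    |
|computer  |
|pharmacy  |
|happy     |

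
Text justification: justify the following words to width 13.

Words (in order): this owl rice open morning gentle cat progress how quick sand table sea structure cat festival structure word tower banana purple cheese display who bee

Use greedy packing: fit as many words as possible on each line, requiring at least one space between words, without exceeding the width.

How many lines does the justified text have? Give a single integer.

Answer: 14

Derivation:
Line 1: ['this', 'owl', 'rice'] (min_width=13, slack=0)
Line 2: ['open', 'morning'] (min_width=12, slack=1)
Line 3: ['gentle', 'cat'] (min_width=10, slack=3)
Line 4: ['progress', 'how'] (min_width=12, slack=1)
Line 5: ['quick', 'sand'] (min_width=10, slack=3)
Line 6: ['table', 'sea'] (min_width=9, slack=4)
Line 7: ['structure', 'cat'] (min_width=13, slack=0)
Line 8: ['festival'] (min_width=8, slack=5)
Line 9: ['structure'] (min_width=9, slack=4)
Line 10: ['word', 'tower'] (min_width=10, slack=3)
Line 11: ['banana', 'purple'] (min_width=13, slack=0)
Line 12: ['cheese'] (min_width=6, slack=7)
Line 13: ['display', 'who'] (min_width=11, slack=2)
Line 14: ['bee'] (min_width=3, slack=10)
Total lines: 14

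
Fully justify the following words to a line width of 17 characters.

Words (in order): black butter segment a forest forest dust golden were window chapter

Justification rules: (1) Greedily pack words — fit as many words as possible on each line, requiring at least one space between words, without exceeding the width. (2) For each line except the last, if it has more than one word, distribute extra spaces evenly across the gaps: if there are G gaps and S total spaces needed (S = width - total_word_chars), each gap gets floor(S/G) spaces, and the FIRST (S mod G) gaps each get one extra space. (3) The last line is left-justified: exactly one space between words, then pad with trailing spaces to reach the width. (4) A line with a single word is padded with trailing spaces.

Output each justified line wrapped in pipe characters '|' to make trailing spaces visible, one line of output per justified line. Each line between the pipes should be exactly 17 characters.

Line 1: ['black', 'butter'] (min_width=12, slack=5)
Line 2: ['segment', 'a', 'forest'] (min_width=16, slack=1)
Line 3: ['forest', 'dust'] (min_width=11, slack=6)
Line 4: ['golden', 'were'] (min_width=11, slack=6)
Line 5: ['window', 'chapter'] (min_width=14, slack=3)

Answer: |black      butter|
|segment  a forest|
|forest       dust|
|golden       were|
|window chapter   |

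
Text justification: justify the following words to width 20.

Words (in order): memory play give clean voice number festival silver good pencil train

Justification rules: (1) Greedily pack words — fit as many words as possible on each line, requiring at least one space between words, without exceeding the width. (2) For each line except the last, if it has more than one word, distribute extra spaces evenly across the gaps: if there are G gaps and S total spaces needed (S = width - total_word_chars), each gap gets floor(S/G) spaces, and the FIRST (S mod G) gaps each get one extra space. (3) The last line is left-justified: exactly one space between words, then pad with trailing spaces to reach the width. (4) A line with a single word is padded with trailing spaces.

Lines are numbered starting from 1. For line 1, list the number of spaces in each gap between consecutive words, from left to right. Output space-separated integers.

Line 1: ['memory', 'play', 'give'] (min_width=16, slack=4)
Line 2: ['clean', 'voice', 'number'] (min_width=18, slack=2)
Line 3: ['festival', 'silver', 'good'] (min_width=20, slack=0)
Line 4: ['pencil', 'train'] (min_width=12, slack=8)

Answer: 3 3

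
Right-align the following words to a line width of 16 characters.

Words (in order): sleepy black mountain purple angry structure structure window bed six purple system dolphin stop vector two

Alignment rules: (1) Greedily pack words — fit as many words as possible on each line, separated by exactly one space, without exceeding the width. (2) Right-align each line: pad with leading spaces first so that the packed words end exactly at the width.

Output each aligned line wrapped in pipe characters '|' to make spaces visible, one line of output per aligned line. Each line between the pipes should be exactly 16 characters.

Line 1: ['sleepy', 'black'] (min_width=12, slack=4)
Line 2: ['mountain', 'purple'] (min_width=15, slack=1)
Line 3: ['angry', 'structure'] (min_width=15, slack=1)
Line 4: ['structure', 'window'] (min_width=16, slack=0)
Line 5: ['bed', 'six', 'purple'] (min_width=14, slack=2)
Line 6: ['system', 'dolphin'] (min_width=14, slack=2)
Line 7: ['stop', 'vector', 'two'] (min_width=15, slack=1)

Answer: |    sleepy black|
| mountain purple|
| angry structure|
|structure window|
|  bed six purple|
|  system dolphin|
| stop vector two|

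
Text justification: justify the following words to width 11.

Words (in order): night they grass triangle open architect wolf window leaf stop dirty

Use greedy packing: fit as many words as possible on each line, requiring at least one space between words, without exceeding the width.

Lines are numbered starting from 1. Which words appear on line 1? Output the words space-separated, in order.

Answer: night they

Derivation:
Line 1: ['night', 'they'] (min_width=10, slack=1)
Line 2: ['grass'] (min_width=5, slack=6)
Line 3: ['triangle'] (min_width=8, slack=3)
Line 4: ['open'] (min_width=4, slack=7)
Line 5: ['architect'] (min_width=9, slack=2)
Line 6: ['wolf', 'window'] (min_width=11, slack=0)
Line 7: ['leaf', 'stop'] (min_width=9, slack=2)
Line 8: ['dirty'] (min_width=5, slack=6)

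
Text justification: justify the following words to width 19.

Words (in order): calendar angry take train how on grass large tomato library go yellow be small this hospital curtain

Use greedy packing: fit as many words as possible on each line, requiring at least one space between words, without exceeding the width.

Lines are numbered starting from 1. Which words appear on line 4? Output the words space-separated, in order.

Line 1: ['calendar', 'angry', 'take'] (min_width=19, slack=0)
Line 2: ['train', 'how', 'on', 'grass'] (min_width=18, slack=1)
Line 3: ['large', 'tomato'] (min_width=12, slack=7)
Line 4: ['library', 'go', 'yellow'] (min_width=17, slack=2)
Line 5: ['be', 'small', 'this'] (min_width=13, slack=6)
Line 6: ['hospital', 'curtain'] (min_width=16, slack=3)

Answer: library go yellow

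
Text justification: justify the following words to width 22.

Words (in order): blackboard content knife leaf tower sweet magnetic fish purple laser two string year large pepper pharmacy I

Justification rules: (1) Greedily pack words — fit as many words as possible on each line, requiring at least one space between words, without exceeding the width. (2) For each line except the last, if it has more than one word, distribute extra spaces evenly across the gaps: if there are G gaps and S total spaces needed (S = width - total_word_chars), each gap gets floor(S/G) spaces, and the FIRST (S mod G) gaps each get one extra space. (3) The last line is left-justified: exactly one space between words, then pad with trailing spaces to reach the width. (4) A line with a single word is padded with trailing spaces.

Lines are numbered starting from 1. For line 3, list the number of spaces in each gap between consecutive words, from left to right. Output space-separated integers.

Answer: 2 2

Derivation:
Line 1: ['blackboard', 'content'] (min_width=18, slack=4)
Line 2: ['knife', 'leaf', 'tower', 'sweet'] (min_width=22, slack=0)
Line 3: ['magnetic', 'fish', 'purple'] (min_width=20, slack=2)
Line 4: ['laser', 'two', 'string', 'year'] (min_width=21, slack=1)
Line 5: ['large', 'pepper', 'pharmacy'] (min_width=21, slack=1)
Line 6: ['I'] (min_width=1, slack=21)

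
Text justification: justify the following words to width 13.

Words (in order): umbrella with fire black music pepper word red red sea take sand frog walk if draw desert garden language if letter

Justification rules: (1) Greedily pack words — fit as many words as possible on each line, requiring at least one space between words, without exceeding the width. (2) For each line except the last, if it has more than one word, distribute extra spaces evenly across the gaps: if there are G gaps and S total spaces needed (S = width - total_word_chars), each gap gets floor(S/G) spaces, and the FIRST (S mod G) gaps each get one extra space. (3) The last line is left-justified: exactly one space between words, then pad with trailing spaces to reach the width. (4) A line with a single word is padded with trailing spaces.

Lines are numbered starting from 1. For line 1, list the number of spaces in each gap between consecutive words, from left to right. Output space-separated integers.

Answer: 1

Derivation:
Line 1: ['umbrella', 'with'] (min_width=13, slack=0)
Line 2: ['fire', 'black'] (min_width=10, slack=3)
Line 3: ['music', 'pepper'] (min_width=12, slack=1)
Line 4: ['word', 'red', 'red'] (min_width=12, slack=1)
Line 5: ['sea', 'take', 'sand'] (min_width=13, slack=0)
Line 6: ['frog', 'walk', 'if'] (min_width=12, slack=1)
Line 7: ['draw', 'desert'] (min_width=11, slack=2)
Line 8: ['garden'] (min_width=6, slack=7)
Line 9: ['language', 'if'] (min_width=11, slack=2)
Line 10: ['letter'] (min_width=6, slack=7)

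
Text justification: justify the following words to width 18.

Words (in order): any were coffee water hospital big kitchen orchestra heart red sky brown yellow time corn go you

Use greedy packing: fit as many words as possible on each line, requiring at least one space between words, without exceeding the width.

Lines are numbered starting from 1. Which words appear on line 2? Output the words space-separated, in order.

Line 1: ['any', 'were', 'coffee'] (min_width=15, slack=3)
Line 2: ['water', 'hospital', 'big'] (min_width=18, slack=0)
Line 3: ['kitchen', 'orchestra'] (min_width=17, slack=1)
Line 4: ['heart', 'red', 'sky'] (min_width=13, slack=5)
Line 5: ['brown', 'yellow', 'time'] (min_width=17, slack=1)
Line 6: ['corn', 'go', 'you'] (min_width=11, slack=7)

Answer: water hospital big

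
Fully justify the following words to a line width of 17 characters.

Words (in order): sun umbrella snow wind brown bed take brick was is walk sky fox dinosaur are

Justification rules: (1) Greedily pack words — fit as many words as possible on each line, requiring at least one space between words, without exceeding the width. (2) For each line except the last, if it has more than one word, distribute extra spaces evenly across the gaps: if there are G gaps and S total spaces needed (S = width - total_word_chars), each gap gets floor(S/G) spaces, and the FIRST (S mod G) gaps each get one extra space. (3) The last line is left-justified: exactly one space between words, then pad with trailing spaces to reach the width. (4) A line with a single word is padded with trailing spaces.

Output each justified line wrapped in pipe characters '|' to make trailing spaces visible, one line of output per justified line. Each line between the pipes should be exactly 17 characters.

Answer: |sun umbrella snow|
|wind   brown  bed|
|take brick was is|
|walk    sky   fox|
|dinosaur are     |

Derivation:
Line 1: ['sun', 'umbrella', 'snow'] (min_width=17, slack=0)
Line 2: ['wind', 'brown', 'bed'] (min_width=14, slack=3)
Line 3: ['take', 'brick', 'was', 'is'] (min_width=17, slack=0)
Line 4: ['walk', 'sky', 'fox'] (min_width=12, slack=5)
Line 5: ['dinosaur', 'are'] (min_width=12, slack=5)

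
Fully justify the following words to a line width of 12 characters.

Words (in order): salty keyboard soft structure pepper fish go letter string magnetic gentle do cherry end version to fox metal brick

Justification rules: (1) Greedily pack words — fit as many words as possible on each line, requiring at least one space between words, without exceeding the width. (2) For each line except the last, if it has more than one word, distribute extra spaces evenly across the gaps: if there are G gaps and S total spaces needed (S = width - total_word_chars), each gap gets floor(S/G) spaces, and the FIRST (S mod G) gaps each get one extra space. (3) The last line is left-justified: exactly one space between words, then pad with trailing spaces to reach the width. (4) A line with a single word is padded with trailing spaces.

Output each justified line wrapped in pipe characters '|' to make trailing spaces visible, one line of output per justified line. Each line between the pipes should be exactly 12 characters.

Answer: |salty       |
|keyboard    |
|soft        |
|structure   |
|pepper  fish|
|go    letter|
|string      |
|magnetic    |
|gentle    do|
|cherry   end|
|version   to|
|fox    metal|
|brick       |

Derivation:
Line 1: ['salty'] (min_width=5, slack=7)
Line 2: ['keyboard'] (min_width=8, slack=4)
Line 3: ['soft'] (min_width=4, slack=8)
Line 4: ['structure'] (min_width=9, slack=3)
Line 5: ['pepper', 'fish'] (min_width=11, slack=1)
Line 6: ['go', 'letter'] (min_width=9, slack=3)
Line 7: ['string'] (min_width=6, slack=6)
Line 8: ['magnetic'] (min_width=8, slack=4)
Line 9: ['gentle', 'do'] (min_width=9, slack=3)
Line 10: ['cherry', 'end'] (min_width=10, slack=2)
Line 11: ['version', 'to'] (min_width=10, slack=2)
Line 12: ['fox', 'metal'] (min_width=9, slack=3)
Line 13: ['brick'] (min_width=5, slack=7)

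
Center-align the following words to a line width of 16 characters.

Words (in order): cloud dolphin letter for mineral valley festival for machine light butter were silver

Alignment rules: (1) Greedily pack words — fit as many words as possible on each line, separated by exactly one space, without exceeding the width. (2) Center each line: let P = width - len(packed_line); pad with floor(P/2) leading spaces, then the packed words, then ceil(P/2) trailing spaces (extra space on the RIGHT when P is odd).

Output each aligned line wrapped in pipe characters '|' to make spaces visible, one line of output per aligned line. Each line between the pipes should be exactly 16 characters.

Answer: | cloud dolphin  |
|   letter for   |
| mineral valley |
|  festival for  |
| machine light  |
|  butter were   |
|     silver     |

Derivation:
Line 1: ['cloud', 'dolphin'] (min_width=13, slack=3)
Line 2: ['letter', 'for'] (min_width=10, slack=6)
Line 3: ['mineral', 'valley'] (min_width=14, slack=2)
Line 4: ['festival', 'for'] (min_width=12, slack=4)
Line 5: ['machine', 'light'] (min_width=13, slack=3)
Line 6: ['butter', 'were'] (min_width=11, slack=5)
Line 7: ['silver'] (min_width=6, slack=10)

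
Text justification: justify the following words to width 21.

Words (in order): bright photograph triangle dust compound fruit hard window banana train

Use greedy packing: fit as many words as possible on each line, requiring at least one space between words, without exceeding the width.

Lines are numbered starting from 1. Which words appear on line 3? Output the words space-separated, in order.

Answer: compound fruit hard

Derivation:
Line 1: ['bright', 'photograph'] (min_width=17, slack=4)
Line 2: ['triangle', 'dust'] (min_width=13, slack=8)
Line 3: ['compound', 'fruit', 'hard'] (min_width=19, slack=2)
Line 4: ['window', 'banana', 'train'] (min_width=19, slack=2)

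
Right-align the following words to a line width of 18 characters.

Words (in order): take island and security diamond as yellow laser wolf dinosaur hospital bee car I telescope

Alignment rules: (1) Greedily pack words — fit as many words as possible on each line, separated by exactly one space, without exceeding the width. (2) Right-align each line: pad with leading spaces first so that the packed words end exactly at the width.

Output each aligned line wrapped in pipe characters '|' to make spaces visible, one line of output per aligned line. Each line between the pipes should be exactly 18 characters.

Answer: |   take island and|
|  security diamond|
|   as yellow laser|
|     wolf dinosaur|
|hospital bee car I|
|         telescope|

Derivation:
Line 1: ['take', 'island', 'and'] (min_width=15, slack=3)
Line 2: ['security', 'diamond'] (min_width=16, slack=2)
Line 3: ['as', 'yellow', 'laser'] (min_width=15, slack=3)
Line 4: ['wolf', 'dinosaur'] (min_width=13, slack=5)
Line 5: ['hospital', 'bee', 'car', 'I'] (min_width=18, slack=0)
Line 6: ['telescope'] (min_width=9, slack=9)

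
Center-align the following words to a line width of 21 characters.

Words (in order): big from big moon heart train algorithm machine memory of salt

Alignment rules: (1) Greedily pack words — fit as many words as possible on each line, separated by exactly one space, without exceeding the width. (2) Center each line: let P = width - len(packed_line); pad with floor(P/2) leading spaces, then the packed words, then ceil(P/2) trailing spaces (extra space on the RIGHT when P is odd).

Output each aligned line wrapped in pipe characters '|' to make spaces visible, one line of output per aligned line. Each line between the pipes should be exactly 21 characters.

Answer: |  big from big moon  |
|heart train algorithm|
|  machine memory of  |
|        salt         |

Derivation:
Line 1: ['big', 'from', 'big', 'moon'] (min_width=17, slack=4)
Line 2: ['heart', 'train', 'algorithm'] (min_width=21, slack=0)
Line 3: ['machine', 'memory', 'of'] (min_width=17, slack=4)
Line 4: ['salt'] (min_width=4, slack=17)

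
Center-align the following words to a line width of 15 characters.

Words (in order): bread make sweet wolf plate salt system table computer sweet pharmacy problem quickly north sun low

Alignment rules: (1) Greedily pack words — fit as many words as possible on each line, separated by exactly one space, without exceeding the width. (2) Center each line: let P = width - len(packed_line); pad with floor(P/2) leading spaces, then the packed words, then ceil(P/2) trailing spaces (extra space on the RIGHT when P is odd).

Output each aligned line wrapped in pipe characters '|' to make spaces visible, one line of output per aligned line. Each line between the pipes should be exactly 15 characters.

Line 1: ['bread', 'make'] (min_width=10, slack=5)
Line 2: ['sweet', 'wolf'] (min_width=10, slack=5)
Line 3: ['plate', 'salt'] (min_width=10, slack=5)
Line 4: ['system', 'table'] (min_width=12, slack=3)
Line 5: ['computer', 'sweet'] (min_width=14, slack=1)
Line 6: ['pharmacy'] (min_width=8, slack=7)
Line 7: ['problem', 'quickly'] (min_width=15, slack=0)
Line 8: ['north', 'sun', 'low'] (min_width=13, slack=2)

Answer: |  bread make   |
|  sweet wolf   |
|  plate salt   |
| system table  |
|computer sweet |
|   pharmacy    |
|problem quickly|
| north sun low |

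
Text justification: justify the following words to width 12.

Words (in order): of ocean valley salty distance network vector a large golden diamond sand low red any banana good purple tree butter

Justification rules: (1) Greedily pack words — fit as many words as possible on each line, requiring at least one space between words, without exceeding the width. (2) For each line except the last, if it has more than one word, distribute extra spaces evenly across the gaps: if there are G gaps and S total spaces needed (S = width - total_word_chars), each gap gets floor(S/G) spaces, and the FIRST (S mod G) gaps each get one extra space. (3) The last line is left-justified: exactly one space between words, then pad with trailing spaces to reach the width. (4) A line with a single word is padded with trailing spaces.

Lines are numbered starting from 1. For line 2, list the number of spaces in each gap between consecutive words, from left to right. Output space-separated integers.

Answer: 1

Derivation:
Line 1: ['of', 'ocean'] (min_width=8, slack=4)
Line 2: ['valley', 'salty'] (min_width=12, slack=0)
Line 3: ['distance'] (min_width=8, slack=4)
Line 4: ['network'] (min_width=7, slack=5)
Line 5: ['vector', 'a'] (min_width=8, slack=4)
Line 6: ['large', 'golden'] (min_width=12, slack=0)
Line 7: ['diamond', 'sand'] (min_width=12, slack=0)
Line 8: ['low', 'red', 'any'] (min_width=11, slack=1)
Line 9: ['banana', 'good'] (min_width=11, slack=1)
Line 10: ['purple', 'tree'] (min_width=11, slack=1)
Line 11: ['butter'] (min_width=6, slack=6)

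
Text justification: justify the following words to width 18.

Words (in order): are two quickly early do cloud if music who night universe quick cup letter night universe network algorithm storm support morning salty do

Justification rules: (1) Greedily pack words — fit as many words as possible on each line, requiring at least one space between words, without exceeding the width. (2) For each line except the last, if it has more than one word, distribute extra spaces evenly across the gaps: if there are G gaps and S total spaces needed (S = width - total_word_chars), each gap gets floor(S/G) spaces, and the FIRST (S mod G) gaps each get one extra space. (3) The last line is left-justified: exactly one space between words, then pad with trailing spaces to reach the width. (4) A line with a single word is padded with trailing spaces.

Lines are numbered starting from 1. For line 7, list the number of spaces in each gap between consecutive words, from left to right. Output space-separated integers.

Line 1: ['are', 'two', 'quickly'] (min_width=15, slack=3)
Line 2: ['early', 'do', 'cloud', 'if'] (min_width=17, slack=1)
Line 3: ['music', 'who', 'night'] (min_width=15, slack=3)
Line 4: ['universe', 'quick', 'cup'] (min_width=18, slack=0)
Line 5: ['letter', 'night'] (min_width=12, slack=6)
Line 6: ['universe', 'network'] (min_width=16, slack=2)
Line 7: ['algorithm', 'storm'] (min_width=15, slack=3)
Line 8: ['support', 'morning'] (min_width=15, slack=3)
Line 9: ['salty', 'do'] (min_width=8, slack=10)

Answer: 4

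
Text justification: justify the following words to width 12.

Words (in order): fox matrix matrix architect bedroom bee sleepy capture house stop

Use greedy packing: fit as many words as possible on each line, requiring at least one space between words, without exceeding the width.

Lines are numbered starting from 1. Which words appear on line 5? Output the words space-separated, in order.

Answer: sleepy

Derivation:
Line 1: ['fox', 'matrix'] (min_width=10, slack=2)
Line 2: ['matrix'] (min_width=6, slack=6)
Line 3: ['architect'] (min_width=9, slack=3)
Line 4: ['bedroom', 'bee'] (min_width=11, slack=1)
Line 5: ['sleepy'] (min_width=6, slack=6)
Line 6: ['capture'] (min_width=7, slack=5)
Line 7: ['house', 'stop'] (min_width=10, slack=2)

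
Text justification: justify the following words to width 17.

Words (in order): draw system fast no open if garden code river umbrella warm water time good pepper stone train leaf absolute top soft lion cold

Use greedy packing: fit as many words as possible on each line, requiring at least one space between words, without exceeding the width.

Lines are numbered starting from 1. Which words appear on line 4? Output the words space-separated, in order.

Line 1: ['draw', 'system', 'fast'] (min_width=16, slack=1)
Line 2: ['no', 'open', 'if', 'garden'] (min_width=17, slack=0)
Line 3: ['code', 'river'] (min_width=10, slack=7)
Line 4: ['umbrella', 'warm'] (min_width=13, slack=4)
Line 5: ['water', 'time', 'good'] (min_width=15, slack=2)
Line 6: ['pepper', 'stone'] (min_width=12, slack=5)
Line 7: ['train', 'leaf'] (min_width=10, slack=7)
Line 8: ['absolute', 'top', 'soft'] (min_width=17, slack=0)
Line 9: ['lion', 'cold'] (min_width=9, slack=8)

Answer: umbrella warm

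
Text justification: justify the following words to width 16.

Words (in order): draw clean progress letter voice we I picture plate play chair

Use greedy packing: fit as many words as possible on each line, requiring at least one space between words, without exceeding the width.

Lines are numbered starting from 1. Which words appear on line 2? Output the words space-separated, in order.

Answer: progress letter

Derivation:
Line 1: ['draw', 'clean'] (min_width=10, slack=6)
Line 2: ['progress', 'letter'] (min_width=15, slack=1)
Line 3: ['voice', 'we', 'I'] (min_width=10, slack=6)
Line 4: ['picture', 'plate'] (min_width=13, slack=3)
Line 5: ['play', 'chair'] (min_width=10, slack=6)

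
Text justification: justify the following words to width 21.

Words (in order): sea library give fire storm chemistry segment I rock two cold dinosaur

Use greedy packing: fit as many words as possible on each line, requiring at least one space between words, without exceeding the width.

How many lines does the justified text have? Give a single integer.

Line 1: ['sea', 'library', 'give', 'fire'] (min_width=21, slack=0)
Line 2: ['storm', 'chemistry'] (min_width=15, slack=6)
Line 3: ['segment', 'I', 'rock', 'two'] (min_width=18, slack=3)
Line 4: ['cold', 'dinosaur'] (min_width=13, slack=8)
Total lines: 4

Answer: 4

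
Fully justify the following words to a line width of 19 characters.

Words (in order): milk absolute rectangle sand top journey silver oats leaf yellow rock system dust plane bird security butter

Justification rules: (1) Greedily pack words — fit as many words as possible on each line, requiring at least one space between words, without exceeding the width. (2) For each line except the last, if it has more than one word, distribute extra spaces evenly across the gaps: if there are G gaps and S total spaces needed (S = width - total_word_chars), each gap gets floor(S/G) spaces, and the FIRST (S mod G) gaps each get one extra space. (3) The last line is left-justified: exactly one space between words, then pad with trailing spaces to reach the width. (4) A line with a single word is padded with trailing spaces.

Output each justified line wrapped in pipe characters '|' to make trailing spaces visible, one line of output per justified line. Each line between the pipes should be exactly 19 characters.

Answer: |milk       absolute|
|rectangle  sand top|
|journey silver oats|
|leaf   yellow  rock|
|system  dust  plane|
|bird       security|
|butter             |

Derivation:
Line 1: ['milk', 'absolute'] (min_width=13, slack=6)
Line 2: ['rectangle', 'sand', 'top'] (min_width=18, slack=1)
Line 3: ['journey', 'silver', 'oats'] (min_width=19, slack=0)
Line 4: ['leaf', 'yellow', 'rock'] (min_width=16, slack=3)
Line 5: ['system', 'dust', 'plane'] (min_width=17, slack=2)
Line 6: ['bird', 'security'] (min_width=13, slack=6)
Line 7: ['butter'] (min_width=6, slack=13)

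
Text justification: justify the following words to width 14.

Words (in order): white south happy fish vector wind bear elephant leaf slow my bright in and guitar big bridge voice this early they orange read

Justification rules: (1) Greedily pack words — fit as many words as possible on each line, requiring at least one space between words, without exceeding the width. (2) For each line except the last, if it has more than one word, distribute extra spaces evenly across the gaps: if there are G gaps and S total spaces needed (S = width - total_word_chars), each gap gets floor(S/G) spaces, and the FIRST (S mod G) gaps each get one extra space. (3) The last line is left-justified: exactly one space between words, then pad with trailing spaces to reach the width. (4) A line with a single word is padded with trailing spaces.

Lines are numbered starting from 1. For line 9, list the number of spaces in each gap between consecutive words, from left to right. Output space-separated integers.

Answer: 5

Derivation:
Line 1: ['white', 'south'] (min_width=11, slack=3)
Line 2: ['happy', 'fish'] (min_width=10, slack=4)
Line 3: ['vector', 'wind'] (min_width=11, slack=3)
Line 4: ['bear', 'elephant'] (min_width=13, slack=1)
Line 5: ['leaf', 'slow', 'my'] (min_width=12, slack=2)
Line 6: ['bright', 'in', 'and'] (min_width=13, slack=1)
Line 7: ['guitar', 'big'] (min_width=10, slack=4)
Line 8: ['bridge', 'voice'] (min_width=12, slack=2)
Line 9: ['this', 'early'] (min_width=10, slack=4)
Line 10: ['they', 'orange'] (min_width=11, slack=3)
Line 11: ['read'] (min_width=4, slack=10)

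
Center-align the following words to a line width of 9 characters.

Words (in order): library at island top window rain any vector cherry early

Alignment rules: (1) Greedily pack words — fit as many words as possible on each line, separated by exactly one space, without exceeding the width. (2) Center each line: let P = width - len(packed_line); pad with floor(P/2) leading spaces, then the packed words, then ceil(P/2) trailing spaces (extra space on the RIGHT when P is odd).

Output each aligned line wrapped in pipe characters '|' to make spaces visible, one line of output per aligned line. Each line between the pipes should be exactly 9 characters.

Answer: | library |
|at island|
|   top   |
| window  |
|rain any |
| vector  |
| cherry  |
|  early  |

Derivation:
Line 1: ['library'] (min_width=7, slack=2)
Line 2: ['at', 'island'] (min_width=9, slack=0)
Line 3: ['top'] (min_width=3, slack=6)
Line 4: ['window'] (min_width=6, slack=3)
Line 5: ['rain', 'any'] (min_width=8, slack=1)
Line 6: ['vector'] (min_width=6, slack=3)
Line 7: ['cherry'] (min_width=6, slack=3)
Line 8: ['early'] (min_width=5, slack=4)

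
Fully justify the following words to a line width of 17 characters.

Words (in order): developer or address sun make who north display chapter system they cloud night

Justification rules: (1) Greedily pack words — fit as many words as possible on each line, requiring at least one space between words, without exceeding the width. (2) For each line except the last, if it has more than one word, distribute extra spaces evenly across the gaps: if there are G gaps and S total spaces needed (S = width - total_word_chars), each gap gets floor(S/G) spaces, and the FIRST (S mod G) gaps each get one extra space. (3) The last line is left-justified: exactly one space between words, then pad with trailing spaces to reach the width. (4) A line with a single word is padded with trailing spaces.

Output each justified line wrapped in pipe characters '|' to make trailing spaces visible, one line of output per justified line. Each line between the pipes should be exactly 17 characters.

Answer: |developer      or|
|address  sun make|
|who north display|
|chapter    system|
|they cloud night |

Derivation:
Line 1: ['developer', 'or'] (min_width=12, slack=5)
Line 2: ['address', 'sun', 'make'] (min_width=16, slack=1)
Line 3: ['who', 'north', 'display'] (min_width=17, slack=0)
Line 4: ['chapter', 'system'] (min_width=14, slack=3)
Line 5: ['they', 'cloud', 'night'] (min_width=16, slack=1)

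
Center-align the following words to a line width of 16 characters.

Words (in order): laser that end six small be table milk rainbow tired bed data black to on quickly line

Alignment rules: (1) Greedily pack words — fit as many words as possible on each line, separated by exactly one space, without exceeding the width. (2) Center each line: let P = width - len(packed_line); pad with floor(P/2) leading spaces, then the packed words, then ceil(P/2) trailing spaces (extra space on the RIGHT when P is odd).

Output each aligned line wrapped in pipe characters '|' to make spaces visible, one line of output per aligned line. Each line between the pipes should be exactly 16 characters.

Answer: | laser that end |
|  six small be  |
|   table milk   |
| rainbow tired  |
| bed data black |
| to on quickly  |
|      line      |

Derivation:
Line 1: ['laser', 'that', 'end'] (min_width=14, slack=2)
Line 2: ['six', 'small', 'be'] (min_width=12, slack=4)
Line 3: ['table', 'milk'] (min_width=10, slack=6)
Line 4: ['rainbow', 'tired'] (min_width=13, slack=3)
Line 5: ['bed', 'data', 'black'] (min_width=14, slack=2)
Line 6: ['to', 'on', 'quickly'] (min_width=13, slack=3)
Line 7: ['line'] (min_width=4, slack=12)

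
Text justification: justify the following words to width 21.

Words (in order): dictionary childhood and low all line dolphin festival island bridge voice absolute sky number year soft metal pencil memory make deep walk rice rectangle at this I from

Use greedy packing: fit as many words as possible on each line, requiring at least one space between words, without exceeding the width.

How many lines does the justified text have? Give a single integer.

Line 1: ['dictionary', 'childhood'] (min_width=20, slack=1)
Line 2: ['and', 'low', 'all', 'line'] (min_width=16, slack=5)
Line 3: ['dolphin', 'festival'] (min_width=16, slack=5)
Line 4: ['island', 'bridge', 'voice'] (min_width=19, slack=2)
Line 5: ['absolute', 'sky', 'number'] (min_width=19, slack=2)
Line 6: ['year', 'soft', 'metal'] (min_width=15, slack=6)
Line 7: ['pencil', 'memory', 'make'] (min_width=18, slack=3)
Line 8: ['deep', 'walk', 'rice'] (min_width=14, slack=7)
Line 9: ['rectangle', 'at', 'this', 'I'] (min_width=19, slack=2)
Line 10: ['from'] (min_width=4, slack=17)
Total lines: 10

Answer: 10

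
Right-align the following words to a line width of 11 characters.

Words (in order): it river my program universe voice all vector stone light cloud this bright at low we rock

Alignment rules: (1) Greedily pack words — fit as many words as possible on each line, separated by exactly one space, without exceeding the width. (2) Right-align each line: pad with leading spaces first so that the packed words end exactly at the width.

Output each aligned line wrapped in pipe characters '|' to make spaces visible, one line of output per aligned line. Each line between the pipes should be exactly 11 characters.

Line 1: ['it', 'river', 'my'] (min_width=11, slack=0)
Line 2: ['program'] (min_width=7, slack=4)
Line 3: ['universe'] (min_width=8, slack=3)
Line 4: ['voice', 'all'] (min_width=9, slack=2)
Line 5: ['vector'] (min_width=6, slack=5)
Line 6: ['stone', 'light'] (min_width=11, slack=0)
Line 7: ['cloud', 'this'] (min_width=10, slack=1)
Line 8: ['bright', 'at'] (min_width=9, slack=2)
Line 9: ['low', 'we', 'rock'] (min_width=11, slack=0)

Answer: |it river my|
|    program|
|   universe|
|  voice all|
|     vector|
|stone light|
| cloud this|
|  bright at|
|low we rock|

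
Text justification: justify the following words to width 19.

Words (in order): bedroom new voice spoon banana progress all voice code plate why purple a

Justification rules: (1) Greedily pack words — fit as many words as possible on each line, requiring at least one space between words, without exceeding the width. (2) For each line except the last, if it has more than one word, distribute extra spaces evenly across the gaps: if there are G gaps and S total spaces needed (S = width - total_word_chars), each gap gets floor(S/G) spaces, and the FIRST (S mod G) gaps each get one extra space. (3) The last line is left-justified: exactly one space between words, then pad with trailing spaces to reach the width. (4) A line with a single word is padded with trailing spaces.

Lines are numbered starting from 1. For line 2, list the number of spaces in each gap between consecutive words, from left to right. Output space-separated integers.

Line 1: ['bedroom', 'new', 'voice'] (min_width=17, slack=2)
Line 2: ['spoon', 'banana'] (min_width=12, slack=7)
Line 3: ['progress', 'all', 'voice'] (min_width=18, slack=1)
Line 4: ['code', 'plate', 'why'] (min_width=14, slack=5)
Line 5: ['purple', 'a'] (min_width=8, slack=11)

Answer: 8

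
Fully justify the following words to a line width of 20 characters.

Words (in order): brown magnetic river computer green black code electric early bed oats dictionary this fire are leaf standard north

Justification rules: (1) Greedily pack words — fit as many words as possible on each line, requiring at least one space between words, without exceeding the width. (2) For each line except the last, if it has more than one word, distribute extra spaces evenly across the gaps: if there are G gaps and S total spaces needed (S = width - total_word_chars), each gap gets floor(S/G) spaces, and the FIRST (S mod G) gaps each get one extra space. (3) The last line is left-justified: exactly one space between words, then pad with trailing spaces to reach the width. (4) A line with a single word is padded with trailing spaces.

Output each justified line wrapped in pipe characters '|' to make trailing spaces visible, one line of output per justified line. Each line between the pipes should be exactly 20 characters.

Answer: |brown magnetic river|
|computer green black|
|code  electric early|
|bed  oats dictionary|
|this  fire  are leaf|
|standard north      |

Derivation:
Line 1: ['brown', 'magnetic', 'river'] (min_width=20, slack=0)
Line 2: ['computer', 'green', 'black'] (min_width=20, slack=0)
Line 3: ['code', 'electric', 'early'] (min_width=19, slack=1)
Line 4: ['bed', 'oats', 'dictionary'] (min_width=19, slack=1)
Line 5: ['this', 'fire', 'are', 'leaf'] (min_width=18, slack=2)
Line 6: ['standard', 'north'] (min_width=14, slack=6)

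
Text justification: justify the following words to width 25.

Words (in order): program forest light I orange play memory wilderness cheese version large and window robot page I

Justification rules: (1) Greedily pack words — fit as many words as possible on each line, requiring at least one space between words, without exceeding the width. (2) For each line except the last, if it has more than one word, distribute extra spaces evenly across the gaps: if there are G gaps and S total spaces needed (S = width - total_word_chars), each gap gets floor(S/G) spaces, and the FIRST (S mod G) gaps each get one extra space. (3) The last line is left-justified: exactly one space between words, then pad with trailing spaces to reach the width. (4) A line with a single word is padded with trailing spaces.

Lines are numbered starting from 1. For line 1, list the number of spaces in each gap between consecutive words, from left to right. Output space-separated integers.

Line 1: ['program', 'forest', 'light', 'I'] (min_width=22, slack=3)
Line 2: ['orange', 'play', 'memory'] (min_width=18, slack=7)
Line 3: ['wilderness', 'cheese', 'version'] (min_width=25, slack=0)
Line 4: ['large', 'and', 'window', 'robot'] (min_width=22, slack=3)
Line 5: ['page', 'I'] (min_width=6, slack=19)

Answer: 2 2 2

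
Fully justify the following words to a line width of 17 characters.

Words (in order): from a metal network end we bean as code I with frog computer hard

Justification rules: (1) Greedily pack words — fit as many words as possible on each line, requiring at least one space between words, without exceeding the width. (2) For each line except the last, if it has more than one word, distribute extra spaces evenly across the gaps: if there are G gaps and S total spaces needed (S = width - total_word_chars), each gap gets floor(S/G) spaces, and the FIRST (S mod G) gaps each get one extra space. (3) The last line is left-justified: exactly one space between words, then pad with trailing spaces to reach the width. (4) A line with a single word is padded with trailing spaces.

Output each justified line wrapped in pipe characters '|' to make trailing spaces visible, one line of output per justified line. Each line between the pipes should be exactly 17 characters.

Answer: |from    a   metal|
|network   end  we|
|bean  as  code  I|
|with         frog|
|computer hard    |

Derivation:
Line 1: ['from', 'a', 'metal'] (min_width=12, slack=5)
Line 2: ['network', 'end', 'we'] (min_width=14, slack=3)
Line 3: ['bean', 'as', 'code', 'I'] (min_width=14, slack=3)
Line 4: ['with', 'frog'] (min_width=9, slack=8)
Line 5: ['computer', 'hard'] (min_width=13, slack=4)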